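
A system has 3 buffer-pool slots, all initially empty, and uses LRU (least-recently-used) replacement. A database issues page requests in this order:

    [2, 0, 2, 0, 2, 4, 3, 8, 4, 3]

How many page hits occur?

5

2 → miss, frames {2}
0 → miss, frames {2,0}
2 → hit
0 → hit
2 → hit
4 → miss, frames {0,2,4}
3 → miss, evict 0, frames {2,4,3}
8 → miss, evict 2, frames {4,3,8}
4 → hit
3 → hit
Hits: 5.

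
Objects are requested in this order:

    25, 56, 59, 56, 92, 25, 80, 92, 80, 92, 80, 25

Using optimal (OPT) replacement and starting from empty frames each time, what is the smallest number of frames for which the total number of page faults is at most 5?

f=1: 12 faults
f=2: 7 faults
f=3: 5 faults
f=4: 5 faults
f=5: 5 faults
Smallest f with faults ≤ 5 is 3.

3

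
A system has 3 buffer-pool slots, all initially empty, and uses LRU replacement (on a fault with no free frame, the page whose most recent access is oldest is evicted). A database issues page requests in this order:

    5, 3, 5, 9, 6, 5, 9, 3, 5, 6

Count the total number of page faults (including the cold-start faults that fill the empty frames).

5 -> fault, frames [5]
3 -> fault, frames [5, 3]
5 -> hit
9 -> fault, frames [3, 5, 9]
6 -> fault, evict 3, frames [5, 9, 6]
5 -> hit
9 -> hit
3 -> fault, evict 6, frames [5, 9, 3]
5 -> hit
6 -> fault, evict 9, frames [3, 5, 6]
Page faults: 6.

6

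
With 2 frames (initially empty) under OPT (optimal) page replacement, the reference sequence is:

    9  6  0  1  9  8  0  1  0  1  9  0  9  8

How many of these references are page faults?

8

9 → miss, frames [9]
6 → miss, frames [9, 6]
0 → miss, evict 6, frames [9, 0]
1 → miss, evict 0, frames [9, 1]
9 → hit
8 → miss, evict 9, frames [1, 8]
0 → miss, evict 8, frames [1, 0]
1 → hit
0 → hit
1 → hit
9 → miss, evict 1, frames [0, 9]
0 → hit
9 → hit
8 → miss, evict 9, frames [0, 8]
Page faults: 8.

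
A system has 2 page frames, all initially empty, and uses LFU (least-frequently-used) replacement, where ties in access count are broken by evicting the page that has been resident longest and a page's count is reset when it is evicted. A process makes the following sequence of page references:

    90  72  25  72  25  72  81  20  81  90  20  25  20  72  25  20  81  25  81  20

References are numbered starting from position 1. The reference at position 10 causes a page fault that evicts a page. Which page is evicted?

81

pos 1: 90: fault, frames {90}
pos 2: 72: fault, frames {90,72}
pos 3: 25: fault, evict 90, frames {72,25}
pos 4: 72: hit
pos 5: 25: hit
pos 6: 72: hit
pos 7: 81: fault, evict 25, frames {72,81}
pos 8: 20: fault, evict 81, frames {72,20}
pos 9: 81: fault, evict 20, frames {72,81}
pos 10: 90: fault, evict 81, frames {72,90}
At position 10, page 81 is evicted.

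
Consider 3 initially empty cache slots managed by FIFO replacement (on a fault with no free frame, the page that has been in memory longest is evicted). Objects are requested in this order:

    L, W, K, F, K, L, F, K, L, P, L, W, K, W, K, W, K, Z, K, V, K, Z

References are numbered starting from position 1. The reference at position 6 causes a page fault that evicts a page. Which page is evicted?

W

pos 1: L → miss, frames (L)
pos 2: W → miss, frames (L W)
pos 3: K → miss, frames (L W K)
pos 4: F → miss, evict L, frames (W K F)
pos 5: K → hit
pos 6: L → miss, evict W, frames (K F L)
At position 6, page W is evicted.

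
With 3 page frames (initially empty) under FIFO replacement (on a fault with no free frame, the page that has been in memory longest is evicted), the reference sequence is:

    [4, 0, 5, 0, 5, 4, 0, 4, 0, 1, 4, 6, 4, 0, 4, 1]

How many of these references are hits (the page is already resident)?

8

4: fault, frames {4}
0: fault, frames {4,0}
5: fault, frames {4,0,5}
0: hit
5: hit
4: hit
0: hit
4: hit
0: hit
1: fault, evict 4, frames {0,5,1}
4: fault, evict 0, frames {5,1,4}
6: fault, evict 5, frames {1,4,6}
4: hit
0: fault, evict 1, frames {4,6,0}
4: hit
1: fault, evict 4, frames {6,0,1}
Hits: 8.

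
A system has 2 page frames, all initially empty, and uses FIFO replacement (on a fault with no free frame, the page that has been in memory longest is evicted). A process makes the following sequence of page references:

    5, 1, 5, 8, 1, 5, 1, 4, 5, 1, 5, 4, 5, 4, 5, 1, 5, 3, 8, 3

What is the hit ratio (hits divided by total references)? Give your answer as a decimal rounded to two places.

0.35

5 → miss, frames (5)
1 → miss, frames (5 1)
5 → hit
8 → miss, evict 5, frames (1 8)
1 → hit
5 → miss, evict 1, frames (8 5)
1 → miss, evict 8, frames (5 1)
4 → miss, evict 5, frames (1 4)
5 → miss, evict 1, frames (4 5)
1 → miss, evict 4, frames (5 1)
5 → hit
4 → miss, evict 5, frames (1 4)
5 → miss, evict 1, frames (4 5)
4 → hit
5 → hit
1 → miss, evict 4, frames (5 1)
5 → hit
3 → miss, evict 5, frames (1 3)
8 → miss, evict 1, frames (3 8)
3 → hit
Hits: 7 of 20 references → 7/20 = 0.3500.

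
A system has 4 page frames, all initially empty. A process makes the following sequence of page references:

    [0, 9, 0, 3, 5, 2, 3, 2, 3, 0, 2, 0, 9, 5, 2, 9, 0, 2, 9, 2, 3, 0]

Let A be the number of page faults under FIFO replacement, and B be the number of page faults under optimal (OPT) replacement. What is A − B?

1

Under FIFO: F F . F F F . . . F . . F . . . . . . . F . → 8 faults.
Under OPT: F F . F F F . . . . . . . F . . . . . . F . → 7 faults.
A − B = 8 − 7 = 1.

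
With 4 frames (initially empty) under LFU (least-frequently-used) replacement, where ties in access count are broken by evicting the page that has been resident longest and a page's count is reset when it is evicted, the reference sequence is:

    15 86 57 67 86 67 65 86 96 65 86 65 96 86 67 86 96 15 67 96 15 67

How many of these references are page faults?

10

15 -> miss, frames [15]
86 -> miss, frames [15, 86]
57 -> miss, frames [15, 86, 57]
67 -> miss, frames [15, 86, 57, 67]
86 -> hit
67 -> hit
65 -> miss, evict 15, frames [86, 57, 67, 65]
86 -> hit
96 -> miss, evict 57, frames [86, 67, 65, 96]
65 -> hit
86 -> hit
65 -> hit
96 -> hit
86 -> hit
67 -> hit
86 -> hit
96 -> hit
15 -> miss, evict 67, frames [86, 65, 96, 15]
67 -> miss, evict 15, frames [86, 65, 96, 67]
96 -> hit
15 -> miss, evict 67, frames [86, 65, 96, 15]
67 -> miss, evict 15, frames [86, 65, 96, 67]
Page faults: 10.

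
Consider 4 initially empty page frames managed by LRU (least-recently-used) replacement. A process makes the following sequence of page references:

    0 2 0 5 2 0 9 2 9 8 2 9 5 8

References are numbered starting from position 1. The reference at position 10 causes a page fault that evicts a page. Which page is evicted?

pos 1: 0: miss, frames [0]
pos 2: 2: miss, frames [0, 2]
pos 3: 0: hit
pos 4: 5: miss, frames [2, 0, 5]
pos 5: 2: hit
pos 6: 0: hit
pos 7: 9: miss, frames [5, 2, 0, 9]
pos 8: 2: hit
pos 9: 9: hit
pos 10: 8: miss, evict 5, frames [0, 2, 9, 8]
At position 10, page 5 is evicted.

5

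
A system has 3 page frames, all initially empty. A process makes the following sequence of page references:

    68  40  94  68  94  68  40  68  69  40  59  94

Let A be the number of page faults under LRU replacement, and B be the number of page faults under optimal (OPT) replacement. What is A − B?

1

Under LRU: F F F . . . . . F . F F → 6 faults.
Under OPT: F F F . . . . . F . F . → 5 faults.
A − B = 6 − 5 = 1.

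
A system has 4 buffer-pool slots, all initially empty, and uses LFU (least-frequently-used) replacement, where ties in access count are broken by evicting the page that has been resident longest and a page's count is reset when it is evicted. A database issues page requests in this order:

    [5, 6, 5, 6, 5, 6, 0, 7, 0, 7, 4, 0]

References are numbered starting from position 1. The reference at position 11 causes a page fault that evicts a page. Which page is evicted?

pos 1: 5 -> miss, frames [5]
pos 2: 6 -> miss, frames [5, 6]
pos 3: 5 -> hit
pos 4: 6 -> hit
pos 5: 5 -> hit
pos 6: 6 -> hit
pos 7: 0 -> miss, frames [5, 6, 0]
pos 8: 7 -> miss, frames [5, 6, 0, 7]
pos 9: 0 -> hit
pos 10: 7 -> hit
pos 11: 4 -> miss, evict 0, frames [5, 6, 7, 4]
At position 11, page 0 is evicted.

0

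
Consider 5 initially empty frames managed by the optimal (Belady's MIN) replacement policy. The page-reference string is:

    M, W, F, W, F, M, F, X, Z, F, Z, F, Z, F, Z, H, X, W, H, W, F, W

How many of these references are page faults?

6

M -> fault, frames [M]
W -> fault, frames [M, W]
F -> fault, frames [M, W, F]
W -> hit
F -> hit
M -> hit
F -> hit
X -> fault, frames [M, W, F, X]
Z -> fault, frames [M, W, F, X, Z]
F -> hit
Z -> hit
F -> hit
Z -> hit
F -> hit
Z -> hit
H -> fault, evict Z, frames [M, W, F, X, H]
X -> hit
W -> hit
H -> hit
W -> hit
F -> hit
W -> hit
Page faults: 6.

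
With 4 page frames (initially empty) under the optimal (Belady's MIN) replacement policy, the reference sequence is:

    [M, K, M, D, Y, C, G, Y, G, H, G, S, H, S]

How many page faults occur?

M → fault, frames (M)
K → fault, frames (M K)
M → hit
D → fault, frames (M K D)
Y → fault, frames (M K D Y)
C → fault, evict D, frames (M K Y C)
G → fault, evict C, frames (M K Y G)
Y → hit
G → hit
H → fault, evict Y, frames (M K G H)
G → hit
S → fault, evict G, frames (M K H S)
H → hit
S → hit
Page faults: 8.

8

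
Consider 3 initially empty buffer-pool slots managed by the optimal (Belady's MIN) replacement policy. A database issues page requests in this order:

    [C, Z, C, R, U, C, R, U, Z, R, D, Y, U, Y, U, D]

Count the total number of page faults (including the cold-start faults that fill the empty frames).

7

C -> miss, frames [C]
Z -> miss, frames [C, Z]
C -> hit
R -> miss, frames [C, Z, R]
U -> miss, evict Z, frames [C, R, U]
C -> hit
R -> hit
U -> hit
Z -> miss, evict C, frames [R, U, Z]
R -> hit
D -> miss, evict Z, frames [R, U, D]
Y -> miss, evict R, frames [U, D, Y]
U -> hit
Y -> hit
U -> hit
D -> hit
Page faults: 7.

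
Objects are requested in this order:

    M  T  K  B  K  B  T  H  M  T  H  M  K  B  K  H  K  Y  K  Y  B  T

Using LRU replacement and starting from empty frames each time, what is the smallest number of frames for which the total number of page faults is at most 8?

5

f=1: 22 faults
f=2: 16 faults
f=3: 12 faults
f=4: 10 faults
f=5: 7 faults
f=6: 6 faults
Smallest f with faults ≤ 8 is 5.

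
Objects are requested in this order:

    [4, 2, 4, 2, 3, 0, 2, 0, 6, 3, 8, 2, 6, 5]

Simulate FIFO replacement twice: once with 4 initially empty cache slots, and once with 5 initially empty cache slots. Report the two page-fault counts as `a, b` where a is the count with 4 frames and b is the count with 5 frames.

4 frames: F F . . F F . . F . F F . F → 8 faults.
5 frames: F F . . F F . . F . F . . F → 7 faults.
7 < 8: adding a frame reduced faults, as is typical.

8, 7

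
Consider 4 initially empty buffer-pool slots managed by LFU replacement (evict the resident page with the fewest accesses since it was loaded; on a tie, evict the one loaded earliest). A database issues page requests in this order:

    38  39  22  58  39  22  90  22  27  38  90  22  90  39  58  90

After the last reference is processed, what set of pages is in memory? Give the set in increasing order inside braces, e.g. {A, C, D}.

{22, 39, 58, 90}

38 -> miss, frames [38]
39 -> miss, frames [38, 39]
22 -> miss, frames [38, 39, 22]
58 -> miss, frames [38, 39, 22, 58]
39 -> hit
22 -> hit
90 -> miss, evict 38, frames [39, 22, 58, 90]
22 -> hit
27 -> miss, evict 58, frames [39, 22, 90, 27]
38 -> miss, evict 90, frames [39, 22, 27, 38]
90 -> miss, evict 27, frames [39, 22, 38, 90]
22 -> hit
90 -> hit
39 -> hit
58 -> miss, evict 38, frames [39, 22, 90, 58]
90 -> hit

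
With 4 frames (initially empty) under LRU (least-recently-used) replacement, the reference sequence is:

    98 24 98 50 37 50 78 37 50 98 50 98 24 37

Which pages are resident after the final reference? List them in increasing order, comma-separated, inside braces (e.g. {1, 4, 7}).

98 → miss, frames [98]
24 → miss, frames [98, 24]
98 → hit
50 → miss, frames [24, 98, 50]
37 → miss, frames [24, 98, 50, 37]
50 → hit
78 → miss, evict 24, frames [98, 37, 50, 78]
37 → hit
50 → hit
98 → hit
50 → hit
98 → hit
24 → miss, evict 78, frames [37, 50, 98, 24]
37 → hit

{24, 37, 50, 98}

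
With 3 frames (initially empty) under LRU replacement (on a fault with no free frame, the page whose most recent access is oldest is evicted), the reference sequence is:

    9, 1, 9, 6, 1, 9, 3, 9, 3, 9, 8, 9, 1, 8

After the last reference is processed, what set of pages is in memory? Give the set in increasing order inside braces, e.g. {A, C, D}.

{1, 8, 9}

9 -> miss, frames [9]
1 -> miss, frames [9, 1]
9 -> hit
6 -> miss, frames [1, 9, 6]
1 -> hit
9 -> hit
3 -> miss, evict 6, frames [1, 9, 3]
9 -> hit
3 -> hit
9 -> hit
8 -> miss, evict 1, frames [3, 9, 8]
9 -> hit
1 -> miss, evict 3, frames [8, 9, 1]
8 -> hit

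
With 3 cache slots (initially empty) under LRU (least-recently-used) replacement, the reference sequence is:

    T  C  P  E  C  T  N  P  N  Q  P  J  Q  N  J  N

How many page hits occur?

6

T → miss, frames {T}
C → miss, frames {T,C}
P → miss, frames {T,C,P}
E → miss, evict T, frames {C,P,E}
C → hit
T → miss, evict P, frames {E,C,T}
N → miss, evict E, frames {C,T,N}
P → miss, evict C, frames {T,N,P}
N → hit
Q → miss, evict T, frames {P,N,Q}
P → hit
J → miss, evict N, frames {Q,P,J}
Q → hit
N → miss, evict P, frames {J,Q,N}
J → hit
N → hit
Hits: 6.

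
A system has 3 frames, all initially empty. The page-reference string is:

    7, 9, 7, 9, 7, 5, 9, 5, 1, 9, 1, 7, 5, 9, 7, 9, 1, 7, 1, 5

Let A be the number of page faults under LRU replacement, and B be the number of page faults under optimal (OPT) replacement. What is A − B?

3

Under LRU: F F . . . F . . F . . F F F . . F . . F → 9 faults.
Under OPT: F F . . . F . . F . . . F . . . F . . . → 6 faults.
A − B = 9 − 6 = 3.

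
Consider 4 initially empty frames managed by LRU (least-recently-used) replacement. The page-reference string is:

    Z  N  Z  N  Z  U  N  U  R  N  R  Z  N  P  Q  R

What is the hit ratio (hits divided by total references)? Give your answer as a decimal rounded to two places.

Z: miss, frames [Z]
N: miss, frames [Z, N]
Z: hit
N: hit
Z: hit
U: miss, frames [N, Z, U]
N: hit
U: hit
R: miss, frames [Z, N, U, R]
N: hit
R: hit
Z: hit
N: hit
P: miss, evict U, frames [R, Z, N, P]
Q: miss, evict R, frames [Z, N, P, Q]
R: miss, evict Z, frames [N, P, Q, R]
Hits: 9 of 16 references → 9/16 = 0.5625.

0.56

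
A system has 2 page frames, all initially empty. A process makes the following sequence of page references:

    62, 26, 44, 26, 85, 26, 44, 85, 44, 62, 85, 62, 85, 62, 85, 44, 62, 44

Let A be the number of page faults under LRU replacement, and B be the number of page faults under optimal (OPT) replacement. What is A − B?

Under LRU: F F F . F . F F . F F . . . . F F . → 10 faults.
Under OPT: F F F . F . F . . F . . . . . F . . → 7 faults.
A − B = 10 − 7 = 3.

3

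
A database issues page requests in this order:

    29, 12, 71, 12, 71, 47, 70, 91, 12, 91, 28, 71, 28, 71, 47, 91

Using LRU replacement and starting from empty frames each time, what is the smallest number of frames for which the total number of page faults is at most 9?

f=1: 16 faults
f=2: 11 faults
f=3: 11 faults
f=4: 10 faults
f=5: 9 faults
f=6: 7 faults
f=7: 7 faults
Smallest f with faults ≤ 9 is 5.

5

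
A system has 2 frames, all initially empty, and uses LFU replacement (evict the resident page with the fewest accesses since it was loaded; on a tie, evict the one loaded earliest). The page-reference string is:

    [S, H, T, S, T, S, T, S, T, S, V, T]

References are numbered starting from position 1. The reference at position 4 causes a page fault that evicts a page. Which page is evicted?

pos 1: S → fault, frames (S)
pos 2: H → fault, frames (S H)
pos 3: T → fault, evict S, frames (H T)
pos 4: S → fault, evict H, frames (T S)
At position 4, page H is evicted.

H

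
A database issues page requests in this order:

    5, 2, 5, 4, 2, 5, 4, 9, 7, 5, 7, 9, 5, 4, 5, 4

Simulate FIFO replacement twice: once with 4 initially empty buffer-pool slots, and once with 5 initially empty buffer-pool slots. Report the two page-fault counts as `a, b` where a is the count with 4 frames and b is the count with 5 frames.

6, 5

4 frames: F F . F . . . F F F . . . . . . → 6 faults.
5 frames: F F . F . . . F F . . . . . . . → 5 faults.
5 < 6: adding a frame reduced faults, as is typical.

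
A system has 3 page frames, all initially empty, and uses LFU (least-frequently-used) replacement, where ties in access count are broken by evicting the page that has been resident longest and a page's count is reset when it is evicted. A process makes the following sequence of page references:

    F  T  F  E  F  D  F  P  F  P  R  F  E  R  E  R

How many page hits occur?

F → fault, frames (F)
T → fault, frames (F T)
F → hit
E → fault, frames (F T E)
F → hit
D → fault, evict T, frames (F E D)
F → hit
P → fault, evict E, frames (F D P)
F → hit
P → hit
R → fault, evict D, frames (F P R)
F → hit
E → fault, evict R, frames (F P E)
R → fault, evict E, frames (F P R)
E → fault, evict R, frames (F P E)
R → fault, evict E, frames (F P R)
Hits: 6.

6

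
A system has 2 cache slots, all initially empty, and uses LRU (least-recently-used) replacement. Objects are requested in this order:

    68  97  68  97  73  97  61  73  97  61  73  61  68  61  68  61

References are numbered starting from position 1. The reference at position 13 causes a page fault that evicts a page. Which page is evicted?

73

pos 1: 68 -> fault, frames [68]
pos 2: 97 -> fault, frames [68, 97]
pos 3: 68 -> hit
pos 4: 97 -> hit
pos 5: 73 -> fault, evict 68, frames [97, 73]
pos 6: 97 -> hit
pos 7: 61 -> fault, evict 73, frames [97, 61]
pos 8: 73 -> fault, evict 97, frames [61, 73]
pos 9: 97 -> fault, evict 61, frames [73, 97]
pos 10: 61 -> fault, evict 73, frames [97, 61]
pos 11: 73 -> fault, evict 97, frames [61, 73]
pos 12: 61 -> hit
pos 13: 68 -> fault, evict 73, frames [61, 68]
At position 13, page 73 is evicted.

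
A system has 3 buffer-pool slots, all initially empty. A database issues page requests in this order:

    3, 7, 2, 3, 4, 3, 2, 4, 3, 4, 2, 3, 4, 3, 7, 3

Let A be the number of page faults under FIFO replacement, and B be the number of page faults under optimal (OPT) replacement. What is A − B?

Under FIFO: F F F . F F . . . . . . . . F . → 6 faults.
Under OPT: F F F . F . . . . . . . . . F . → 5 faults.
A − B = 6 − 5 = 1.

1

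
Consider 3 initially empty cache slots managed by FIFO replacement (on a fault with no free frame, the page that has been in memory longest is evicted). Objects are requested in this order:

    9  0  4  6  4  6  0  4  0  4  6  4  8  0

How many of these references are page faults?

6

9: miss, frames [9]
0: miss, frames [9, 0]
4: miss, frames [9, 0, 4]
6: miss, evict 9, frames [0, 4, 6]
4: hit
6: hit
0: hit
4: hit
0: hit
4: hit
6: hit
4: hit
8: miss, evict 0, frames [4, 6, 8]
0: miss, evict 4, frames [6, 8, 0]
Page faults: 6.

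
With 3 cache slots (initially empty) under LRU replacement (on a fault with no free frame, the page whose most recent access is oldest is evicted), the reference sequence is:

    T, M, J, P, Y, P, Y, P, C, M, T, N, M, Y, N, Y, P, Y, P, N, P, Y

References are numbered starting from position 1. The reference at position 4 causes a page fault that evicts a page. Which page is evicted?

pos 1: T → fault, frames (T)
pos 2: M → fault, frames (T M)
pos 3: J → fault, frames (T M J)
pos 4: P → fault, evict T, frames (M J P)
At position 4, page T is evicted.

T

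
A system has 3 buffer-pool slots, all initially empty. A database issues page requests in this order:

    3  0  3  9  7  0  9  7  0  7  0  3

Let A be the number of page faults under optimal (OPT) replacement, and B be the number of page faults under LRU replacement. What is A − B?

Under OPT: F F . F F . . . . . . F → 5 faults.
Under LRU: F F . F F F . . . . . F → 6 faults.
A − B = 5 − 6 = -1.

-1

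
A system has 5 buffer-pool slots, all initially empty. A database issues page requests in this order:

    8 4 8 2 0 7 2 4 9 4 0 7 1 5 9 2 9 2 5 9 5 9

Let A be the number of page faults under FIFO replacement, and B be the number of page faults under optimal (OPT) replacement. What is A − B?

Under FIFO: F F . F F F . . F . . . F F . F . . . . . . → 9 faults.
Under OPT: F F . F F F . . F . . . F F . . . . . . . . → 8 faults.
A − B = 9 − 8 = 1.

1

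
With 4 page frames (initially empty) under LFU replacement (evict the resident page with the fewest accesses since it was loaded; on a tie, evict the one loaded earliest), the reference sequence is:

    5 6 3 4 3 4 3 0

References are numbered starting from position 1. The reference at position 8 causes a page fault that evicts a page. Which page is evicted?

5

pos 1: 5 -> miss, frames (5)
pos 2: 6 -> miss, frames (5 6)
pos 3: 3 -> miss, frames (5 6 3)
pos 4: 4 -> miss, frames (5 6 3 4)
pos 5: 3 -> hit
pos 6: 4 -> hit
pos 7: 3 -> hit
pos 8: 0 -> miss, evict 5, frames (6 3 4 0)
At position 8, page 5 is evicted.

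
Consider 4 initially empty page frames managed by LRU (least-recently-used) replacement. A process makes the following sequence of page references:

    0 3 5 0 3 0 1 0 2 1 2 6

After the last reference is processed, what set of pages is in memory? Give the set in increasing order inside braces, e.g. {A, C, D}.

{0, 1, 2, 6}

0 → fault, frames (0)
3 → fault, frames (0 3)
5 → fault, frames (0 3 5)
0 → hit
3 → hit
0 → hit
1 → fault, frames (5 3 0 1)
0 → hit
2 → fault, evict 5, frames (3 1 0 2)
1 → hit
2 → hit
6 → fault, evict 3, frames (0 1 2 6)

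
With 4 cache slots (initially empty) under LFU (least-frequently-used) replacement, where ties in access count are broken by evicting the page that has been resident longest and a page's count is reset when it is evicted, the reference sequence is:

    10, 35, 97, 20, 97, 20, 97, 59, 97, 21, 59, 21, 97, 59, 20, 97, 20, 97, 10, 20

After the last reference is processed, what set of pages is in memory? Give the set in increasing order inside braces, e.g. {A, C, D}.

10 → fault, frames {10}
35 → fault, frames {10,35}
97 → fault, frames {10,35,97}
20 → fault, frames {10,35,97,20}
97 → hit
20 → hit
97 → hit
59 → fault, evict 10, frames {35,97,20,59}
97 → hit
21 → fault, evict 35, frames {97,20,59,21}
59 → hit
21 → hit
97 → hit
59 → hit
20 → hit
97 → hit
20 → hit
97 → hit
10 → fault, evict 21, frames {97,20,59,10}
20 → hit

{10, 20, 59, 97}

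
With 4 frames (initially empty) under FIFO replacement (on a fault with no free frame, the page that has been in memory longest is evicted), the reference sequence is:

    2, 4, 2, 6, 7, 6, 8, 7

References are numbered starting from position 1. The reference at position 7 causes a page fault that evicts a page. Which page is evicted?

2

pos 1: 2 -> miss, frames {2}
pos 2: 4 -> miss, frames {2,4}
pos 3: 2 -> hit
pos 4: 6 -> miss, frames {2,4,6}
pos 5: 7 -> miss, frames {2,4,6,7}
pos 6: 6 -> hit
pos 7: 8 -> miss, evict 2, frames {4,6,7,8}
At position 7, page 2 is evicted.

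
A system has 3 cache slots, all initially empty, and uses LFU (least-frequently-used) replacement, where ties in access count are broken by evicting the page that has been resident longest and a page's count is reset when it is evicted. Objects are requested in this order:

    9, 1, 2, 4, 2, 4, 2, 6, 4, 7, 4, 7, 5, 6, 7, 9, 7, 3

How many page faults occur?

12

9: fault, frames [9]
1: fault, frames [9, 1]
2: fault, frames [9, 1, 2]
4: fault, evict 9, frames [1, 2, 4]
2: hit
4: hit
2: hit
6: fault, evict 1, frames [2, 4, 6]
4: hit
7: fault, evict 6, frames [2, 4, 7]
4: hit
7: hit
5: fault, evict 7, frames [2, 4, 5]
6: fault, evict 5, frames [2, 4, 6]
7: fault, evict 6, frames [2, 4, 7]
9: fault, evict 7, frames [2, 4, 9]
7: fault, evict 9, frames [2, 4, 7]
3: fault, evict 7, frames [2, 4, 3]
Page faults: 12.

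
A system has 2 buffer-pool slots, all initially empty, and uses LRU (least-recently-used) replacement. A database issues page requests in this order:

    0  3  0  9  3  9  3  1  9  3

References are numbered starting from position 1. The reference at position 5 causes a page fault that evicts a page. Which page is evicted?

0

pos 1: 0 -> miss, frames (0)
pos 2: 3 -> miss, frames (0 3)
pos 3: 0 -> hit
pos 4: 9 -> miss, evict 3, frames (0 9)
pos 5: 3 -> miss, evict 0, frames (9 3)
At position 5, page 0 is evicted.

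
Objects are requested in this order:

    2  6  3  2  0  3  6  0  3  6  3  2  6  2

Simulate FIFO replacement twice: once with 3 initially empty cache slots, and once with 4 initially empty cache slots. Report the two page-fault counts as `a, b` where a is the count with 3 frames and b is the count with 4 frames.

3 frames: F F F . F . . . . . . F F . → 6 faults.
4 frames: F F F . F . . . . . . . . . → 4 faults.
4 < 6: adding a frame reduced faults, as is typical.

6, 4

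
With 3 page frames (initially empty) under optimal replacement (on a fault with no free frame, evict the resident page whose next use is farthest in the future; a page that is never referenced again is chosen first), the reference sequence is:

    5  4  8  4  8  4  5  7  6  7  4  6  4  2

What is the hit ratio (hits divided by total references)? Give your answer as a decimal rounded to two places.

0.57

5: fault, frames [5]
4: fault, frames [5, 4]
8: fault, frames [5, 4, 8]
4: hit
8: hit
4: hit
5: hit
7: fault, evict 8, frames [5, 4, 7]
6: fault, evict 5, frames [4, 7, 6]
7: hit
4: hit
6: hit
4: hit
2: fault, evict 6, frames [4, 7, 2]
Hits: 8 of 14 references → 8/14 = 0.5714.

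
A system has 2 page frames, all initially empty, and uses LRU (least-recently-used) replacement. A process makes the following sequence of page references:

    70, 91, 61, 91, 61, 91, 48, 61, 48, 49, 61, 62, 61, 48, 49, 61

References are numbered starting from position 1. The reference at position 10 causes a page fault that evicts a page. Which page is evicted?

61

pos 1: 70: fault, frames {70}
pos 2: 91: fault, frames {70,91}
pos 3: 61: fault, evict 70, frames {91,61}
pos 4: 91: hit
pos 5: 61: hit
pos 6: 91: hit
pos 7: 48: fault, evict 61, frames {91,48}
pos 8: 61: fault, evict 91, frames {48,61}
pos 9: 48: hit
pos 10: 49: fault, evict 61, frames {48,49}
At position 10, page 61 is evicted.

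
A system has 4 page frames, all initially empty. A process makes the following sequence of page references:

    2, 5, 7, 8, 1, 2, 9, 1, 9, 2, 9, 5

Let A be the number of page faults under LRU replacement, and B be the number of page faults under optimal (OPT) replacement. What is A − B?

Under LRU: F F F F F F F . . . . F → 8 faults.
Under OPT: F F F F F . F . . . . . → 6 faults.
A − B = 8 − 6 = 2.

2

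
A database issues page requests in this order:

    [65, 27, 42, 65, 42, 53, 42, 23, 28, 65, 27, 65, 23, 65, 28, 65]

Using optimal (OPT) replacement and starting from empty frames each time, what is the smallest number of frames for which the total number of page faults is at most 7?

f=1: 16 faults
f=2: 10 faults
f=3: 8 faults
f=4: 6 faults
f=5: 6 faults
f=6: 6 faults
Smallest f with faults ≤ 7 is 4.

4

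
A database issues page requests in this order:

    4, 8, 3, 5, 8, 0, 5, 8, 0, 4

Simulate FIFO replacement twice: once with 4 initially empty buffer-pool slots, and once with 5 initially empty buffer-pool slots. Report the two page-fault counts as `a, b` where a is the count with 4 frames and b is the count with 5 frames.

4 frames: F F F F . F . . . F → 6 faults.
5 frames: F F F F . F . . . . → 5 faults.
5 < 6: adding a frame reduced faults, as is typical.

6, 5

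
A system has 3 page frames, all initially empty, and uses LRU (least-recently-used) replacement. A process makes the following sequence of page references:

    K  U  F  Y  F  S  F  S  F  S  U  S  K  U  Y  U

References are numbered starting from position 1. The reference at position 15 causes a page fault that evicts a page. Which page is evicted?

pos 1: K: fault, frames {K}
pos 2: U: fault, frames {K,U}
pos 3: F: fault, frames {K,U,F}
pos 4: Y: fault, evict K, frames {U,F,Y}
pos 5: F: hit
pos 6: S: fault, evict U, frames {Y,F,S}
pos 7: F: hit
pos 8: S: hit
pos 9: F: hit
pos 10: S: hit
pos 11: U: fault, evict Y, frames {F,S,U}
pos 12: S: hit
pos 13: K: fault, evict F, frames {U,S,K}
pos 14: U: hit
pos 15: Y: fault, evict S, frames {K,U,Y}
At position 15, page S is evicted.

S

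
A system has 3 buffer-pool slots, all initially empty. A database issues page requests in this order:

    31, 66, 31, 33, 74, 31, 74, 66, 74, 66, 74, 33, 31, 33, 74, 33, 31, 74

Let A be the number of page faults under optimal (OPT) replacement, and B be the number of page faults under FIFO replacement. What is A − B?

-4

Under OPT: F F . F F . . . . . . F . . . . . . → 5 faults.
Under FIFO: F F . F F F . F . . . F . . F . F . → 9 faults.
A − B = 5 − 9 = -4.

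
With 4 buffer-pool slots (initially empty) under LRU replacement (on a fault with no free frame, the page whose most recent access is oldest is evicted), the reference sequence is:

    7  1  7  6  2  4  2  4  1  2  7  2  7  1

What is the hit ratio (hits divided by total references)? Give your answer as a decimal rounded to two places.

0.50

7 -> fault, frames [7]
1 -> fault, frames [7, 1]
7 -> hit
6 -> fault, frames [1, 7, 6]
2 -> fault, frames [1, 7, 6, 2]
4 -> fault, evict 1, frames [7, 6, 2, 4]
2 -> hit
4 -> hit
1 -> fault, evict 7, frames [6, 2, 4, 1]
2 -> hit
7 -> fault, evict 6, frames [4, 1, 2, 7]
2 -> hit
7 -> hit
1 -> hit
Hits: 7 of 14 references → 7/14 = 0.5000.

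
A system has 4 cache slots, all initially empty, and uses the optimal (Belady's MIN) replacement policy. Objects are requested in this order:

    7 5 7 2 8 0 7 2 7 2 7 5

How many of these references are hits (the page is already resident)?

7: fault, frames (7)
5: fault, frames (7 5)
7: hit
2: fault, frames (7 5 2)
8: fault, frames (7 5 2 8)
0: fault, evict 8, frames (7 5 2 0)
7: hit
2: hit
7: hit
2: hit
7: hit
5: hit
Hits: 7.

7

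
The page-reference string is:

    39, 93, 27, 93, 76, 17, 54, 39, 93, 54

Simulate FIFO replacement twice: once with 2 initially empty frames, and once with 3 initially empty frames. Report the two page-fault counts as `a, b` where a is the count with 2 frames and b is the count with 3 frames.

9, 8

2 frames: F F F . F F F F F F → 9 faults.
3 frames: F F F . F F F F F . → 8 faults.
8 < 9: adding a frame reduced faults, as is typical.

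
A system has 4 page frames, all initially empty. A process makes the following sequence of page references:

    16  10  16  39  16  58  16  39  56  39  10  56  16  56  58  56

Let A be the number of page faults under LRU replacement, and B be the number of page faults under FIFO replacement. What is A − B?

Under LRU: F F . F . F . . F . F . . . F . → 7 faults.
Under FIFO: F F . F . F . . F . . . F . . . → 6 faults.
A − B = 7 − 6 = 1.

1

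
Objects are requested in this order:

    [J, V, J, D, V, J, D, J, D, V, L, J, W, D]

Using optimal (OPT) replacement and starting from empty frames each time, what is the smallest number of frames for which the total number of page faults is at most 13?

2

f=1: 14 faults
f=2: 8 faults
f=3: 5 faults
f=4: 5 faults
f=5: 5 faults
Smallest f with faults ≤ 13 is 2.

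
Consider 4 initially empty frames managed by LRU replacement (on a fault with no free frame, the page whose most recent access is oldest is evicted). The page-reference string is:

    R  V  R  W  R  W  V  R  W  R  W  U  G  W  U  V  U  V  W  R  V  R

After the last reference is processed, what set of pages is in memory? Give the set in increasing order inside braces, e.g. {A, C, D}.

R -> fault, frames (R)
V -> fault, frames (R V)
R -> hit
W -> fault, frames (V R W)
R -> hit
W -> hit
V -> hit
R -> hit
W -> hit
R -> hit
W -> hit
U -> fault, frames (V R W U)
G -> fault, evict V, frames (R W U G)
W -> hit
U -> hit
V -> fault, evict R, frames (G W U V)
U -> hit
V -> hit
W -> hit
R -> fault, evict G, frames (U V W R)
V -> hit
R -> hit

{R, U, V, W}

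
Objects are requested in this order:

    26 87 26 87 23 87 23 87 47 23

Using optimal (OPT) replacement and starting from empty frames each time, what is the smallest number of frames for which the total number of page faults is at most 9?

2

f=1: 10 faults
f=2: 4 faults
f=3: 4 faults
f=4: 4 faults
Smallest f with faults ≤ 9 is 2.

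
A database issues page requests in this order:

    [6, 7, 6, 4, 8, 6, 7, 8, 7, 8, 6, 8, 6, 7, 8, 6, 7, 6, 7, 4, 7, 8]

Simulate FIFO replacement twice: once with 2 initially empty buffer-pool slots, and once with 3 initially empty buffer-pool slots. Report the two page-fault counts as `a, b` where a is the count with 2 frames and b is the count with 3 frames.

2 frames: F F . F F F F F . . F . . F F F F . . F . F → 14 faults.
3 frames: F F . F F F F . . . . . . . . . . . . F . F → 8 faults.
8 < 14: adding a frame reduced faults, as is typical.

14, 8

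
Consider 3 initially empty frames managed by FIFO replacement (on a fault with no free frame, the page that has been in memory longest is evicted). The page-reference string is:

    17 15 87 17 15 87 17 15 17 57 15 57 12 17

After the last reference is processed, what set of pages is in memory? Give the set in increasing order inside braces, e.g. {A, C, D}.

{12, 17, 57}

17: fault, frames [17]
15: fault, frames [17, 15]
87: fault, frames [17, 15, 87]
17: hit
15: hit
87: hit
17: hit
15: hit
17: hit
57: fault, evict 17, frames [15, 87, 57]
15: hit
57: hit
12: fault, evict 15, frames [87, 57, 12]
17: fault, evict 87, frames [57, 12, 17]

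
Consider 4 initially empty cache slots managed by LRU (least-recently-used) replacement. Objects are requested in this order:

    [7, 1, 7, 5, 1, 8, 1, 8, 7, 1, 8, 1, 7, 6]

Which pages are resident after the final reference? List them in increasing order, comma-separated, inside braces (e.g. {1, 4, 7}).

7: fault, frames (7)
1: fault, frames (7 1)
7: hit
5: fault, frames (1 7 5)
1: hit
8: fault, frames (7 5 1 8)
1: hit
8: hit
7: hit
1: hit
8: hit
1: hit
7: hit
6: fault, evict 5, frames (8 1 7 6)

{1, 6, 7, 8}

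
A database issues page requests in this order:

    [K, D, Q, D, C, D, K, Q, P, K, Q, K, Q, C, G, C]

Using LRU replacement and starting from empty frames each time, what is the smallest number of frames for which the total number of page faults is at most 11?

f=1: 16 faults
f=2: 11 faults
f=3: 9 faults
f=4: 7 faults
f=5: 6 faults
f=6: 6 faults
Smallest f with faults ≤ 11 is 2.

2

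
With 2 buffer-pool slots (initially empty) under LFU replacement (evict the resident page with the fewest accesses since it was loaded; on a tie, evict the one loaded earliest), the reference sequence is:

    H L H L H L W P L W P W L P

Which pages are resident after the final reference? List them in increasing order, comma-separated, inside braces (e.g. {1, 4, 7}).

H → fault, frames (H)
L → fault, frames (H L)
H → hit
L → hit
H → hit
L → hit
W → fault, evict H, frames (L W)
P → fault, evict W, frames (L P)
L → hit
W → fault, evict P, frames (L W)
P → fault, evict W, frames (L P)
W → fault, evict P, frames (L W)
L → hit
P → fault, evict W, frames (L P)

{L, P}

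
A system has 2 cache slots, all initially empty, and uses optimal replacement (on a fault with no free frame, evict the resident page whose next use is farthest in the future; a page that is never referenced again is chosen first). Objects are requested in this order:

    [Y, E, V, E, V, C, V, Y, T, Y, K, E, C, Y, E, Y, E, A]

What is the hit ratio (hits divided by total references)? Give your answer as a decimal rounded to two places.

0.39

Y -> fault, frames (Y)
E -> fault, frames (Y E)
V -> fault, evict Y, frames (E V)
E -> hit
V -> hit
C -> fault, evict E, frames (V C)
V -> hit
Y -> fault, evict V, frames (C Y)
T -> fault, evict C, frames (Y T)
Y -> hit
K -> fault, evict T, frames (Y K)
E -> fault, evict K, frames (Y E)
C -> fault, evict E, frames (Y C)
Y -> hit
E -> fault, evict C, frames (Y E)
Y -> hit
E -> hit
A -> fault, evict E, frames (Y A)
Hits: 7 of 18 references → 7/18 = 0.3889.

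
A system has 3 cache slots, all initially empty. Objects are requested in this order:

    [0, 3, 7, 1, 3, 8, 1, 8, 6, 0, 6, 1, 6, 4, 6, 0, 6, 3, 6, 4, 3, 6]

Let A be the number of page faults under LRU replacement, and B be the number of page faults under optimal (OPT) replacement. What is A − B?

Under LRU: F F F F . F . . F F . F . F . F . F . F . . → 12 faults.
Under OPT: F F F F . F . . F . . . . F . . . F . . . . → 8 faults.
A − B = 12 − 8 = 4.

4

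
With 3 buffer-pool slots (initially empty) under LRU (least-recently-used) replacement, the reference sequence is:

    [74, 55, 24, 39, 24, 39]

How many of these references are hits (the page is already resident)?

2

74 -> miss, frames {74}
55 -> miss, frames {74,55}
24 -> miss, frames {74,55,24}
39 -> miss, evict 74, frames {55,24,39}
24 -> hit
39 -> hit
Hits: 2.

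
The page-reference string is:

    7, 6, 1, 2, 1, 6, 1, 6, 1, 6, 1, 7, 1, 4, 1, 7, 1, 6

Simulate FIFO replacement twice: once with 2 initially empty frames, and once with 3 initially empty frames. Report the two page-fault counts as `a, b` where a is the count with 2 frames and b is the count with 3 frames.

11, 8

2 frames: F F F F . F F . . . . F . F F F . F → 11 faults.
3 frames: F F F F . . . . . . . F . F F . . F → 8 faults.
8 < 11: adding a frame reduced faults, as is typical.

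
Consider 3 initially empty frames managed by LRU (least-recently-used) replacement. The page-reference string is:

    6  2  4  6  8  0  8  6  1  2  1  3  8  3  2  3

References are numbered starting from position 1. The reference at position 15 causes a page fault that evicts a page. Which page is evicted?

1

pos 1: 6: miss, frames {6}
pos 2: 2: miss, frames {6,2}
pos 3: 4: miss, frames {6,2,4}
pos 4: 6: hit
pos 5: 8: miss, evict 2, frames {4,6,8}
pos 6: 0: miss, evict 4, frames {6,8,0}
pos 7: 8: hit
pos 8: 6: hit
pos 9: 1: miss, evict 0, frames {8,6,1}
pos 10: 2: miss, evict 8, frames {6,1,2}
pos 11: 1: hit
pos 12: 3: miss, evict 6, frames {2,1,3}
pos 13: 8: miss, evict 2, frames {1,3,8}
pos 14: 3: hit
pos 15: 2: miss, evict 1, frames {8,3,2}
At position 15, page 1 is evicted.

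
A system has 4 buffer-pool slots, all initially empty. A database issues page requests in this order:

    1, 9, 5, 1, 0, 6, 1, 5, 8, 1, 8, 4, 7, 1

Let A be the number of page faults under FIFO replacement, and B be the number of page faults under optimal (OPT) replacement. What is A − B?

Under FIFO: F F F . F F F . F . . F F . → 9 faults.
Under OPT: F F F . F F . . F . . F F . → 8 faults.
A − B = 9 − 8 = 1.

1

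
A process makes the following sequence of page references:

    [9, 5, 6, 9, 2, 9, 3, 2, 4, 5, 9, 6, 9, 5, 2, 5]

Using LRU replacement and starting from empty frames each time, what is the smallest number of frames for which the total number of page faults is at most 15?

2

f=1: 16 faults
f=2: 13 faults
f=3: 10 faults
f=4: 10 faults
f=5: 8 faults
f=6: 6 faults
Smallest f with faults ≤ 15 is 2.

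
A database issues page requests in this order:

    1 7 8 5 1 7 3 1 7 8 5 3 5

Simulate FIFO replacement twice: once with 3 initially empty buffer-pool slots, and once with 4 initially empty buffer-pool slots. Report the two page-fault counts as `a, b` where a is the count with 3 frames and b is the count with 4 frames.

3 frames: F F F F F F F . . F F . . → 9 faults.
4 frames: F F F F . . F F F F F F . → 10 faults.
10 > 9: adding a frame increased faults — Belady's anomaly.

9, 10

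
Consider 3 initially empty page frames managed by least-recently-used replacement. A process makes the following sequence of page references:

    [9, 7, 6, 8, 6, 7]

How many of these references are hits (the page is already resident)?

2

9 -> fault, frames (9)
7 -> fault, frames (9 7)
6 -> fault, frames (9 7 6)
8 -> fault, evict 9, frames (7 6 8)
6 -> hit
7 -> hit
Hits: 2.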